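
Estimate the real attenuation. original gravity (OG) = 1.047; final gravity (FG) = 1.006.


AA = (OG−FG)/(OG−1)·100;  RA = AA·0.8192
AA = (1.047 − 1.006)/(1.047 − 1)·100 = 87.2340
RA = 87.2340·0.8192

71.4621 %


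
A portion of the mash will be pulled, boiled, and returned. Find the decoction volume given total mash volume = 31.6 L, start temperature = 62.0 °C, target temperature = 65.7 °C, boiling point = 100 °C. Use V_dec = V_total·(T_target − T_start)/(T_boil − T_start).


V_dec = 31.6·(65.7 − 62.0)/(100 − 62.0)

3.0768 L


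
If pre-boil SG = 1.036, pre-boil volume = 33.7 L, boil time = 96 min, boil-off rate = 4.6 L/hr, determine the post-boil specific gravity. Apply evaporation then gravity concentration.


V_post = V_pre − rate·(t/60);  SG_post = 1 + (SG_pre−1)·V_pre/V_post
V_post = 33.7 − 4.6·(96/60) = 26.3400
SG_post = 1 + (1.036 − 1)·33.7/26.3400

1.0461


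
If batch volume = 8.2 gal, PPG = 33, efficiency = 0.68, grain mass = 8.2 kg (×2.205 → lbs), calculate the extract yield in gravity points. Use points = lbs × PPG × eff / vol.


lbs = 8.2 × 2.205 = 18.0810
points = 18.0810 × 33 × 0.68 / 8.2

49.4802 points


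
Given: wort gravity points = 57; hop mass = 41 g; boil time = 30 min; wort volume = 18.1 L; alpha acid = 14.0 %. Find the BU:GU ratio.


U = 1.65·0.000125^(GP/1000)·(1−e^(−0.04t))/4.15;  IBU = (α/100)·m·U·1000/V;  BU:GU = IBU/GP
U = 1.65·0.000125^(57/1000)·(1−e^(−0.04·30))/4.15 = 0.1665
IBU = (14.0/100)·41·0.1665·1000/18.1 = 52.7897
BU:GU = 52.7897/57

0.9261


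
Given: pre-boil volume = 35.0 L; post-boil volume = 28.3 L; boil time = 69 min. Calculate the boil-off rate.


rate = (V_pre − V_post) / (t_min/60)
rate = (35.0 − 28.3) / (69/60)

5.8261 L/hr


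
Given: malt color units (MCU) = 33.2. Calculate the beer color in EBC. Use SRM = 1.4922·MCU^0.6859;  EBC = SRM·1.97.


SRM = 1.4922·33.2^0.6859 = 16.4883
EBC = 16.4883·1.97

32.4819 EBC


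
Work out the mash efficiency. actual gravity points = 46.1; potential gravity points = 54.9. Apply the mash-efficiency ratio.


efficiency = actual / potential × 100
efficiency = 46.1 / 54.9 × 100

83.9709 %


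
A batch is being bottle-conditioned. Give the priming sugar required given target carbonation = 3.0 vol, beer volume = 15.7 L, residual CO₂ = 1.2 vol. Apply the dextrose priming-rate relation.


sugar = (target − residual)·4.0·V
sugar = (3.0 − 1.2)·4.0·15.7

113.0400 g


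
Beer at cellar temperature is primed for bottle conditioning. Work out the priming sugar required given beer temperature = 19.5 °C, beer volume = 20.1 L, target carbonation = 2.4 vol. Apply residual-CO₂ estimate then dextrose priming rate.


residual = 14.695·(0.01821 + 0.09011·e^(−0.04·T));  sugar = (target − residual)·4.0·V
residual = 14.695·(0.01821 + 0.09011·e^(−0.04·19.5)) = 0.8746
sugar = (2.4 − 0.8746)·4.0·20.1

122.6420 g


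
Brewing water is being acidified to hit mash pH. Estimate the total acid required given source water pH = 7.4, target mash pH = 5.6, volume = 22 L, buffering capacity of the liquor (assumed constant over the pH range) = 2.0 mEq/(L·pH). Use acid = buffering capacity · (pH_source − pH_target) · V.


acid = 2.0 · (7.4 − 5.6) · 22

79.2000 mEq


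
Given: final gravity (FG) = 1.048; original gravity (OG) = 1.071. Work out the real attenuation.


AA = (OG−FG)/(OG−1)·100;  RA = AA·0.8192
AA = (1.071 − 1.048)/(1.071 − 1)·100 = 32.3944
RA = 32.3944·0.8192

26.5375 %


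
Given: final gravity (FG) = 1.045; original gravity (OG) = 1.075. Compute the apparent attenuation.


AA = (OG − FG)/(OG − 1) · 100
AA = (1.075 − 1.045)/(1.075 − 1) · 100

40.0000 %


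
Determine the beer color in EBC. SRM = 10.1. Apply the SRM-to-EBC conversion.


EBC = SRM · 1.97
EBC = 10.1 · 1.97

19.8970 EBC


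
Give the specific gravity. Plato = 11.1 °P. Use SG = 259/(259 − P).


SG = 259/(259 − 11.1)

1.0448


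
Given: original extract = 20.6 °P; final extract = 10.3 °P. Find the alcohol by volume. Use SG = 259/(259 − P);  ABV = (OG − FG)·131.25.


OG = 259/(259 − 20.6) = 1.0864
FG = 259/(259 − 10.3) = 1.0414
ABV = (1.0864 − 1.0414)·131.25

5.9055 % ABV


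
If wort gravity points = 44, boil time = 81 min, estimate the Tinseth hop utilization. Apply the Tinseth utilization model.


U = 1.65·0.000125^(GP/1000) · (1 − e^(−0.04·t))/4.15
bigness = 1.65·0.000125^(44/1000) = 1.1111
boil_factor = (1 − e^(−0.04·81))/4.15 = 0.2315
U = 1.1111 · 0.2315

0.2572


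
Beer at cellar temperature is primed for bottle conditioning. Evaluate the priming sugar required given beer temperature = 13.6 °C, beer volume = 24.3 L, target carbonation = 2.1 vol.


residual = 14.695·(0.01821 + 0.09011·e^(−0.04·T));  sugar = (target − residual)·4.0·V
residual = 14.695·(0.01821 + 0.09011·e^(−0.04·13.6)) = 1.0362
sugar = (2.1 − 1.0362)·4.0·24.3

103.4042 g


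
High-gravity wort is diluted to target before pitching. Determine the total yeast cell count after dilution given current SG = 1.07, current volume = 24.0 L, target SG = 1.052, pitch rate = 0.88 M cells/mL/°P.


V_w = V·((SG_c−1)/(SG_t−1)−1);  °P = 259 − 259/SG_t;  cells = rate·(V+V_w)·°P
V_w = 24.0·((1.07−1)/(1.052−1)−1) = 8.3077
V_final = 24.0 + 8.3077 = 32.3077
°P = 259 − 259/1.052 = 12.8023
cells = 0.88·32.3077·12.8023

363.9787 billion cells


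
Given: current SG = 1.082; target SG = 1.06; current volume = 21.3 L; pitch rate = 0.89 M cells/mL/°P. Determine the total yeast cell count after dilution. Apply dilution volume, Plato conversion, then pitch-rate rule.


V_w = V·((SG_c−1)/(SG_t−1)−1);  °P = 259 − 259/SG_t;  cells = rate·(V+V_w)·°P
V_w = 21.3·((1.082−1)/(1.06−1)−1) = 7.8100
V_final = 21.3 + 7.8100 = 29.1100
°P = 259 − 259/1.06 = 14.6604
cells = 0.89·29.1100·14.6604

379.8196 billion cells


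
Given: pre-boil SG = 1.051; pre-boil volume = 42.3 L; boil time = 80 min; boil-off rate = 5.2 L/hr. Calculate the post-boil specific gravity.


V_post = V_pre − rate·(t/60);  SG_post = 1 + (SG_pre−1)·V_pre/V_post
V_post = 42.3 − 5.2·(80/60) = 35.3667
SG_post = 1 + (1.051 − 1)·42.3/35.3667

1.0610


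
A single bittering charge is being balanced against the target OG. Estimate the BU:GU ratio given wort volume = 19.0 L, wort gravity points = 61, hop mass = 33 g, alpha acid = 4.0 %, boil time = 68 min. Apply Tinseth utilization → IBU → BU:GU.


U = 1.65·0.000125^(GP/1000)·(1−e^(−0.04t))/4.15;  IBU = (α/100)·m·U·1000/V;  BU:GU = IBU/GP
U = 1.65·0.000125^(61/1000)·(1−e^(−0.04·68))/4.15 = 0.2147
IBU = (4.0/100)·33·0.2147·1000/19.0 = 14.9133
BU:GU = 14.9133/61

0.2445


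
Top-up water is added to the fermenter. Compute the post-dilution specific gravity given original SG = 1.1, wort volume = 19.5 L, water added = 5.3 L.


SG_new = 1 + (SG_old − 1)·V_old/(V_old + V_water)
pts = (1.1 − 1)·1000·19.5/(19.5 + 5.3) = 78.6290
SG_new = 1 + 78.6290/1000

1.0786


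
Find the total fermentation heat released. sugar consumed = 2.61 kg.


Q = m_sugar · 590 kJ/kg
Q = 2.61 · 590

1539.9000 kJ


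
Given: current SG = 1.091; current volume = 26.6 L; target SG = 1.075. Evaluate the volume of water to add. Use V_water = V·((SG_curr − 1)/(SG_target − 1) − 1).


V_water = 26.6·((1.091 − 1)/(1.075 − 1) − 1)

5.6747 L


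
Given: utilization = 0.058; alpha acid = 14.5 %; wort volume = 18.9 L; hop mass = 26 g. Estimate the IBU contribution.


IBU = (α/100)·mass·U·1000 / V
IBU = (14.5/100)·26·0.058·1000 / 18.9

11.5693 IBU


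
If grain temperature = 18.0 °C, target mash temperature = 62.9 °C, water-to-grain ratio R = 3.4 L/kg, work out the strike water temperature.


T_strike = (0.41/R)·(T_mash − T_grain) + T_mash
T_strike = (0.41/3.4)·(62.9 − 18.0) + 62.9

68.3144 °C


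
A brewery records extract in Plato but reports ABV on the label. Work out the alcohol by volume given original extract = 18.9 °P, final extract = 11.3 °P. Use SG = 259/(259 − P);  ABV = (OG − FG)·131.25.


OG = 259/(259 − 18.9) = 1.0787
FG = 259/(259 − 11.3) = 1.0456
ABV = (1.0787 − 1.0456)·131.25

4.3440 % ABV


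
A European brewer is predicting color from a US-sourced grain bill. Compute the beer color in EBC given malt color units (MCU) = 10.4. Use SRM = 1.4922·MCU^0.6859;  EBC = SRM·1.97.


SRM = 1.4922·10.4^0.6859 = 7.4372
EBC = 7.4372·1.97

14.6513 EBC


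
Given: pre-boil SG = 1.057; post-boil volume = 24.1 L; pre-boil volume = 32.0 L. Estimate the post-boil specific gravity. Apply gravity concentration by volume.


SG_post = 1 + (SG_pre − 1)·V_pre/V_post
pts_pre = (1.057 − 1)·1000 = 57.0000
pts_post = 57.0000·32.0/24.1 = 75.6846
SG_post = 1 + 75.6846/1000

1.0757


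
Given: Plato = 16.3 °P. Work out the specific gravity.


SG = 259/(259 − P)
SG = 259/(259 − 16.3)

1.0672


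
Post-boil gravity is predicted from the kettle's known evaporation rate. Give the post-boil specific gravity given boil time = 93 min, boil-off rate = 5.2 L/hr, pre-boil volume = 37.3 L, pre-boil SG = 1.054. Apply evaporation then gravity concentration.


V_post = V_pre − rate·(t/60);  SG_post = 1 + (SG_pre−1)·V_pre/V_post
V_post = 37.3 − 5.2·(93/60) = 29.2400
SG_post = 1 + (1.054 − 1)·37.3/29.2400

1.0689


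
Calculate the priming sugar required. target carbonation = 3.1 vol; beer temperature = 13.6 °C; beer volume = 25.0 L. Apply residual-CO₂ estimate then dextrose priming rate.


residual = 14.695·(0.01821 + 0.09011·e^(−0.04·T));  sugar = (target − residual)·4.0·V
residual = 14.695·(0.01821 + 0.09011·e^(−0.04·13.6)) = 1.0362
sugar = (3.1 − 1.0362)·4.0·25.0

206.3829 g


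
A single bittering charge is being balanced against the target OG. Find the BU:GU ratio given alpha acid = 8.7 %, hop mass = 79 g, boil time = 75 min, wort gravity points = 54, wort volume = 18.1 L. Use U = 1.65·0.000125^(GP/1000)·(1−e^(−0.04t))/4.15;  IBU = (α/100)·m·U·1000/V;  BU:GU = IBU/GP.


U = 1.65·0.000125^(54/1000)·(1−e^(−0.04·75))/4.15 = 0.2325
IBU = (8.7/100)·79·0.2325·1000/18.1 = 88.2994
BU:GU = 88.2994/54

1.6352


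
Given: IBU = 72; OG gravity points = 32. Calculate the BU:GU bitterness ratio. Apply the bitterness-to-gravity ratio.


BU:GU = IBU / OG_points
BU:GU = 72 / 32

2.2500


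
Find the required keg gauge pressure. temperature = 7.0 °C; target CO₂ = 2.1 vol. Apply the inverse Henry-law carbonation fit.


psi = vols/(0.01821 + 0.09011·e^(−0.04·T)) − 14.695
psi = 2.1/(0.01821 + 0.09011·e^(−0.04·7.0)) − 14.695

9.6349 psi


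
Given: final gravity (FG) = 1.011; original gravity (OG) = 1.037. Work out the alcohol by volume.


ABV = (OG − FG) · 131.25
ABV = (1.037 − 1.011) · 131.25

3.4125 % ABV


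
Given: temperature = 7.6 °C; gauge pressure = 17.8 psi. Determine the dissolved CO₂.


vols = (P + 14.695)·(0.01821 + 0.09011·e^(−0.04·T))
vols = (17.8 + 14.695)·(0.01821 + 0.09011·e^(−0.04·7.6))

2.7523 volumes


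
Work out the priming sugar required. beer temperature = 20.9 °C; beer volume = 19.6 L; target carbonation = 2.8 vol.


residual = 14.695·(0.01821 + 0.09011·e^(−0.04·T));  sugar = (target − residual)·4.0·V
residual = 14.695·(0.01821 + 0.09011·e^(−0.04·20.9)) = 0.8415
sugar = (2.8 − 0.8415)·4.0·19.6

153.5430 g


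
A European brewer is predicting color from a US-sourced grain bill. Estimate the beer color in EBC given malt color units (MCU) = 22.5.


SRM = 1.4922·MCU^0.6859;  EBC = SRM·1.97
SRM = 1.4922·22.5^0.6859 = 12.6267
EBC = 12.6267·1.97

24.8746 EBC


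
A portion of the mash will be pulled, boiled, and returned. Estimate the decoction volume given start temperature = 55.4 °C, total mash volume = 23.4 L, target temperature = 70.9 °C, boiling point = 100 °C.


V_dec = V_total·(T_target − T_start)/(T_boil − T_start)
V_dec = 23.4·(70.9 − 55.4)/(100 − 55.4)

8.1323 L


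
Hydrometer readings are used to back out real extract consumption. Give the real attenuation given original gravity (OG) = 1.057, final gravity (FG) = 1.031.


AA = (OG−FG)/(OG−1)·100;  RA = AA·0.8192
AA = (1.057 − 1.031)/(1.057 − 1)·100 = 45.6140
RA = 45.6140·0.8192

37.3670 %


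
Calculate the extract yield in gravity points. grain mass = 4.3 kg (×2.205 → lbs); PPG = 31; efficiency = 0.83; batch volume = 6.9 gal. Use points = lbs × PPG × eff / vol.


lbs = 4.3 × 2.205 = 9.4815
points = 9.4815 × 31 × 0.83 / 6.9

35.3564 points


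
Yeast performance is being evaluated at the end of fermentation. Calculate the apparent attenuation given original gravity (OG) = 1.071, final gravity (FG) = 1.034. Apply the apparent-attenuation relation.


AA = (OG − FG)/(OG − 1) · 100
AA = (1.071 − 1.034)/(1.071 − 1) · 100

52.1127 %


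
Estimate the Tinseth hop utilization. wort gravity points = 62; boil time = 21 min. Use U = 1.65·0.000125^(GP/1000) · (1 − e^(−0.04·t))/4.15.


bigness = 1.65·0.000125^(62/1000) = 0.9451
boil_factor = (1 − e^(−0.04·21))/4.15 = 0.1369
U = 0.9451 · 0.1369

0.1294


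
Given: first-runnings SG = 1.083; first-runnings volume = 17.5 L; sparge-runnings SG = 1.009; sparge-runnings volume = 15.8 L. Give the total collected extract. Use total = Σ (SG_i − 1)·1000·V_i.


first = (1.083 − 1)·1000·17.5 = 1452.5000
sparge = (1.009 − 1)·1000·15.8 = 142.2000
total = 1452.5000 + 142.2000

1594.7000 gravity·L


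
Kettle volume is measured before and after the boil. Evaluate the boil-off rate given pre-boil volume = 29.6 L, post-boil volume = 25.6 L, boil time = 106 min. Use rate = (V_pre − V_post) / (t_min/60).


rate = (29.6 − 25.6) / (106/60)

2.2642 L/hr


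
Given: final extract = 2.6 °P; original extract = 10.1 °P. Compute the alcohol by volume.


SG = 259/(259 − P);  ABV = (OG − FG)·131.25
OG = 259/(259 − 10.1) = 1.0406
FG = 259/(259 − 2.6) = 1.0101
ABV = (1.0406 − 1.0101)·131.25

3.9950 % ABV


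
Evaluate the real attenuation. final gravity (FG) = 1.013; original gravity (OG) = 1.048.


AA = (OG−FG)/(OG−1)·100;  RA = AA·0.8192
AA = (1.048 − 1.013)/(1.048 − 1)·100 = 72.9167
RA = 72.9167·0.8192

59.7333 %


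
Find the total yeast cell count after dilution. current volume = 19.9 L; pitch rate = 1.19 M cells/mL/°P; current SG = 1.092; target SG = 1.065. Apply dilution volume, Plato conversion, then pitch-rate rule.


V_w = V·((SG_c−1)/(SG_t−1)−1);  °P = 259 − 259/SG_t;  cells = rate·(V+V_w)·°P
V_w = 19.9·((1.092−1)/(1.065−1)−1) = 8.2662
V_final = 19.9 + 8.2662 = 28.1662
°P = 259 − 259/1.065 = 15.8075
cells = 1.19·28.1662·15.8075

529.8318 billion cells


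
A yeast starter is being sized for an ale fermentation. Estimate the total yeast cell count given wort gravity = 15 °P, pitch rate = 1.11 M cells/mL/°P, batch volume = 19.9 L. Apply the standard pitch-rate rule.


cells (billions) = rate · V_L · °P
cells = 1.11 · 19.9 · 15

331.3350 billion cells


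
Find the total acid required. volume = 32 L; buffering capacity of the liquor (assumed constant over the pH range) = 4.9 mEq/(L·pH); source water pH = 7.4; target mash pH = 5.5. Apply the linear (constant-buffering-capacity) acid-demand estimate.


acid = buffering capacity · (pH_source − pH_target) · V
acid = 4.9 · (7.4 − 5.5) · 32

297.9200 mEq


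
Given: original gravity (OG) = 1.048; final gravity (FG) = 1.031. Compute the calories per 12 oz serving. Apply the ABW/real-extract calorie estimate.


ABW = (OG−FG)·131.25·0.79/FG;  °P = 259 − 259/SG (for OG→OE and FG→AE);  RE = 0.1808·OE + 0.8192·AE;  Cal = (6.9·ABW + 4·(RE−0.1))·FG·3.55
ABW = (1.048 − 1.031)·131.25·0.79/1.031 = 1.7097
OE = 259 − 259/1.048 = 11.8626 °P
AE = 259 − 259/1.031 = 7.7876 °P
RE = 0.1808·11.8626 + 0.8192·7.7876 = 8.5243 °P
Cal = (6.9·1.7097 + 4·(8.5243−0.1))·1.031·3.55

166.5112 kcal


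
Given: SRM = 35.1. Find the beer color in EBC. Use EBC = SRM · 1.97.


EBC = 35.1 · 1.97

69.1470 EBC


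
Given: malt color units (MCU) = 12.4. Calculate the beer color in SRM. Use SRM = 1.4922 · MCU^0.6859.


SRM = 1.4922 · 12.4^0.6859

8.3908 SRM


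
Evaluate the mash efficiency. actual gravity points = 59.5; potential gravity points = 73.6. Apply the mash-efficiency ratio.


efficiency = actual / potential × 100
efficiency = 59.5 / 73.6 × 100

80.8424 %


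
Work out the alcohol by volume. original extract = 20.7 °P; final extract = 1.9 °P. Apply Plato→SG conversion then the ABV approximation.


SG = 259/(259 − P);  ABV = (OG − FG)·131.25
OG = 259/(259 − 20.7) = 1.0869
FG = 259/(259 − 1.9) = 1.0074
ABV = (1.0869 − 1.0074)·131.25

10.4311 % ABV


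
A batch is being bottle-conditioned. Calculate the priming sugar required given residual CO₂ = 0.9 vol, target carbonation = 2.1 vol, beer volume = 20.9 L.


sugar = (target − residual)·4.0·V
sugar = (2.1 − 0.9)·4.0·20.9

100.3200 g


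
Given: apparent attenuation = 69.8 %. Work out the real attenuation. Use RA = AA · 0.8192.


RA = 69.8 · 0.8192

57.1802 %


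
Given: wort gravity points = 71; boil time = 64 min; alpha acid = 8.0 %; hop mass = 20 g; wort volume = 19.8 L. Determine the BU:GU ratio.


U = 1.65·0.000125^(GP/1000)·(1−e^(−0.04t))/4.15;  IBU = (α/100)·m·U·1000/V;  BU:GU = IBU/GP
U = 1.65·0.000125^(71/1000)·(1−e^(−0.04·64))/4.15 = 0.1938
IBU = (8.0/100)·20·0.1938·1000/19.8 = 15.6614
BU:GU = 15.6614/71

0.2206


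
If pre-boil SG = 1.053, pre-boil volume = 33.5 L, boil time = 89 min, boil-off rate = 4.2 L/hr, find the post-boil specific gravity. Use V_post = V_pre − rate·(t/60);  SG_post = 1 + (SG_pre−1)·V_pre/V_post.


V_post = 33.5 − 4.2·(89/60) = 27.2700
SG_post = 1 + (1.053 − 1)·33.5/27.2700

1.0651


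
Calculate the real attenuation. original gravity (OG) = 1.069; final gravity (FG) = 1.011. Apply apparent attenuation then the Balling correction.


AA = (OG−FG)/(OG−1)·100;  RA = AA·0.8192
AA = (1.069 − 1.011)/(1.069 − 1)·100 = 84.0580
RA = 84.0580·0.8192

68.8603 %


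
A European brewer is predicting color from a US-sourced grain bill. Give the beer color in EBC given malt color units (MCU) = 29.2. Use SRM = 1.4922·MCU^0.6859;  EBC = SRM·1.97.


SRM = 1.4922·29.2^0.6859 = 15.0985
EBC = 15.0985·1.97

29.7440 EBC


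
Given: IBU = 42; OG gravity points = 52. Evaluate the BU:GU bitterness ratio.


BU:GU = IBU / OG_points
BU:GU = 42 / 52

0.8077


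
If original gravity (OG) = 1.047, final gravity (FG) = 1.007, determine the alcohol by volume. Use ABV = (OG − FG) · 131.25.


ABV = (1.047 − 1.007) · 131.25

5.2500 % ABV


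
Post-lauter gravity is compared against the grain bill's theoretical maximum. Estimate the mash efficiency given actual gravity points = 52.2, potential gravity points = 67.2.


efficiency = actual / potential × 100
efficiency = 52.2 / 67.2 × 100

77.6786 %


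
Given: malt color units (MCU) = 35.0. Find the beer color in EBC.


SRM = 1.4922·MCU^0.6859;  EBC = SRM·1.97
SRM = 1.4922·35.0^0.6859 = 17.0963
EBC = 17.0963·1.97

33.6798 EBC


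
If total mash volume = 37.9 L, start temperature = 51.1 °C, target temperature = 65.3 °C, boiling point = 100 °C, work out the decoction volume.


V_dec = V_total·(T_target − T_start)/(T_boil − T_start)
V_dec = 37.9·(65.3 − 51.1)/(100 − 51.1)

11.0057 L


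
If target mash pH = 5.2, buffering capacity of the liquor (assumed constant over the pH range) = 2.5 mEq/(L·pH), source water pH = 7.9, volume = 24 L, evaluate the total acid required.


acid = buffering capacity · (pH_source − pH_target) · V
acid = 2.5 · (7.9 − 5.2) · 24

162.0000 mEq


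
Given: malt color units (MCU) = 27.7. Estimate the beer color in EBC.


SRM = 1.4922·MCU^0.6859;  EBC = SRM·1.97
SRM = 1.4922·27.7^0.6859 = 14.5621
EBC = 14.5621·1.97

28.6873 EBC


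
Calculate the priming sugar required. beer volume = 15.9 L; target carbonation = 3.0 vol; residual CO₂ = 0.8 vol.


sugar = (target − residual)·4.0·V
sugar = (3.0 − 0.8)·4.0·15.9

139.9200 g


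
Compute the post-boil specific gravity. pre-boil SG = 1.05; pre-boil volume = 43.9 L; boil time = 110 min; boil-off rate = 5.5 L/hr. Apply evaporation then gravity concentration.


V_post = V_pre − rate·(t/60);  SG_post = 1 + (SG_pre−1)·V_pre/V_post
V_post = 43.9 − 5.5·(110/60) = 33.8167
SG_post = 1 + (1.05 − 1)·43.9/33.8167

1.0649


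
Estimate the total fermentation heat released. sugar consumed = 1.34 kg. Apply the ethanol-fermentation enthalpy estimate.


Q = m_sugar · 590 kJ/kg
Q = 1.34 · 590

790.6000 kJ


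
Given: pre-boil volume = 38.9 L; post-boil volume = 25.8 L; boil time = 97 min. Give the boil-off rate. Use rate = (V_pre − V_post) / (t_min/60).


rate = (38.9 − 25.8) / (97/60)

8.1031 L/hr


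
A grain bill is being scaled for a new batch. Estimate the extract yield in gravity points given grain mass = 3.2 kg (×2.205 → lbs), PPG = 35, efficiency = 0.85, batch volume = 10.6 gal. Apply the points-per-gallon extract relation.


points = lbs × PPG × eff / vol
lbs = 3.2 × 2.205 = 7.0560
points = 7.0560 × 35 × 0.85 / 10.6

19.8034 points


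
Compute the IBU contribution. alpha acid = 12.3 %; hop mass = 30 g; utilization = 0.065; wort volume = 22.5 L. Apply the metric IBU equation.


IBU = (α/100)·mass·U·1000 / V
IBU = (12.3/100)·30·0.065·1000 / 22.5

10.6600 IBU


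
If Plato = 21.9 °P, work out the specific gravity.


SG = 259/(259 − P)
SG = 259/(259 − 21.9)

1.0924


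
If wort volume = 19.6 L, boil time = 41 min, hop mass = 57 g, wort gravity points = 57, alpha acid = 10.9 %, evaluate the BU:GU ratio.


U = 1.65·0.000125^(GP/1000)·(1−e^(−0.04t))/4.15;  IBU = (α/100)·m·U·1000/V;  BU:GU = IBU/GP
U = 1.65·0.000125^(57/1000)·(1−e^(−0.04·41))/4.15 = 0.1920
IBU = (10.9/100)·57·0.1920·1000/19.6 = 60.8626
BU:GU = 60.8626/57

1.0678


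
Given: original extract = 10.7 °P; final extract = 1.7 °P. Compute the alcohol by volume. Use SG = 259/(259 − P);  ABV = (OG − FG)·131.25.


OG = 259/(259 − 10.7) = 1.0431
FG = 259/(259 − 1.7) = 1.0066
ABV = (1.0431 − 1.0066)·131.25

4.7888 % ABV


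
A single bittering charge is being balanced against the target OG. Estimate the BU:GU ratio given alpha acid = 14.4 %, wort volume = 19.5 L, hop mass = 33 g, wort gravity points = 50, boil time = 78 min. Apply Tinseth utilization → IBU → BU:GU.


U = 1.65·0.000125^(GP/1000)·(1−e^(−0.04t))/4.15;  IBU = (α/100)·m·U·1000/V;  BU:GU = IBU/GP
U = 1.65·0.000125^(50/1000)·(1−e^(−0.04·78))/4.15 = 0.2425
IBU = (14.4/100)·33·0.2425·1000/19.5 = 59.0894
BU:GU = 59.0894/50

1.1818


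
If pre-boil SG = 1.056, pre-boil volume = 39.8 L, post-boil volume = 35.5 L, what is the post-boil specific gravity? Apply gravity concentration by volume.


SG_post = 1 + (SG_pre − 1)·V_pre/V_post
pts_pre = (1.056 − 1)·1000 = 56.0000
pts_post = 56.0000·39.8/35.5 = 62.7831
SG_post = 1 + 62.7831/1000

1.0628


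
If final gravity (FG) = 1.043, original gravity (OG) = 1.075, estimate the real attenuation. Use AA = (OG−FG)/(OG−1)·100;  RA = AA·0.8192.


AA = (1.075 − 1.043)/(1.075 − 1)·100 = 42.6667
RA = 42.6667·0.8192

34.9525 %


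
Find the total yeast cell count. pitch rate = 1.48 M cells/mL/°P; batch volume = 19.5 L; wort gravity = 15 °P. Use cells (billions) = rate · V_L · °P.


cells = 1.48 · 19.5 · 15

432.9000 billion cells


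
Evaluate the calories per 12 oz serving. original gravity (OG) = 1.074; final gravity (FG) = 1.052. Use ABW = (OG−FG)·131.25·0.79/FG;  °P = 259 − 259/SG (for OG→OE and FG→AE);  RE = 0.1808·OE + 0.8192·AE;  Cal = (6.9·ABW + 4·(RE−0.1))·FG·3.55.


ABW = (1.074 − 1.052)·131.25·0.79/1.052 = 2.1684
OE = 259 − 259/1.074 = 17.8454 °P
AE = 259 − 259/1.052 = 12.8023 °P
RE = 0.1808·17.8454 + 0.8192·12.8023 = 13.7141 °P
Cal = (6.9·2.1684 + 4·(13.7141−0.1))·1.052·3.55

259.2488 kcal


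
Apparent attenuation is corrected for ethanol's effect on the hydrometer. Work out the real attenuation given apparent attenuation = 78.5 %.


RA = AA · 0.8192
RA = 78.5 · 0.8192

64.3072 %


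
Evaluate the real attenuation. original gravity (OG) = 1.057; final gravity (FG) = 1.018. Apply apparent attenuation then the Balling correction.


AA = (OG−FG)/(OG−1)·100;  RA = AA·0.8192
AA = (1.057 − 1.018)/(1.057 − 1)·100 = 68.4211
RA = 68.4211·0.8192

56.0505 %


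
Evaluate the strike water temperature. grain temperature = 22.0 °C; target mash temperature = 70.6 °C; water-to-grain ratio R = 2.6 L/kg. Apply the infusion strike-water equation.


T_strike = (0.41/R)·(T_mash − T_grain) + T_mash
T_strike = (0.41/2.6)·(70.6 − 22.0) + 70.6

78.2638 °C


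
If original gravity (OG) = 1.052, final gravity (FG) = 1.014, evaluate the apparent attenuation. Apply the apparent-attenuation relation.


AA = (OG − FG)/(OG − 1) · 100
AA = (1.052 − 1.014)/(1.052 − 1) · 100

73.0769 %


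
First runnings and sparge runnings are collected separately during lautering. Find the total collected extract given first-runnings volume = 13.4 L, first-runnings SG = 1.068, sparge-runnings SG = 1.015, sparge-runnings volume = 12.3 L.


total = Σ (SG_i − 1)·1000·V_i
first = (1.068 − 1)·1000·13.4 = 911.2000
sparge = (1.015 − 1)·1000·12.3 = 184.5000
total = 911.2000 + 184.5000

1095.7000 gravity·L


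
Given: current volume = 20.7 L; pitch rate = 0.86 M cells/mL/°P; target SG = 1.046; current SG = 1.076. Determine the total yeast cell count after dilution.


V_w = V·((SG_c−1)/(SG_t−1)−1);  °P = 259 − 259/SG_t;  cells = rate·(V+V_w)·°P
V_w = 20.7·((1.076−1)/(1.046−1)−1) = 13.5000
V_final = 20.7 + 13.5000 = 34.2000
°P = 259 − 259/1.046 = 11.3901
cells = 0.86·34.2000·11.3901

335.0044 billion cells


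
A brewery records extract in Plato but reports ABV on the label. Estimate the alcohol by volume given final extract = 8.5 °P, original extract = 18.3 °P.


SG = 259/(259 − P);  ABV = (OG − FG)·131.25
OG = 259/(259 − 18.3) = 1.0760
FG = 259/(259 − 8.5) = 1.0339
ABV = (1.0760 − 1.0339)·131.25

5.5251 % ABV


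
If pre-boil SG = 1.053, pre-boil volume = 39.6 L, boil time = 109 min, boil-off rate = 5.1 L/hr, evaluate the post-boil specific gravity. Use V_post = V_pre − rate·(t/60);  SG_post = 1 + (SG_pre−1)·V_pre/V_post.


V_post = 39.6 − 5.1·(109/60) = 30.3350
SG_post = 1 + (1.053 − 1)·39.6/30.3350

1.0692


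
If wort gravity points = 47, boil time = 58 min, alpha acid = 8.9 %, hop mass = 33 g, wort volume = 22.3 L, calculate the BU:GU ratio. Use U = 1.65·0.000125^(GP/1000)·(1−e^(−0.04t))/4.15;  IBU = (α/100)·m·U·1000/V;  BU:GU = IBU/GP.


U = 1.65·0.000125^(47/1000)·(1−e^(−0.04·58))/4.15 = 0.2350
IBU = (8.9/100)·33·0.2350·1000/22.3 = 30.9503
BU:GU = 30.9503/47

0.6585


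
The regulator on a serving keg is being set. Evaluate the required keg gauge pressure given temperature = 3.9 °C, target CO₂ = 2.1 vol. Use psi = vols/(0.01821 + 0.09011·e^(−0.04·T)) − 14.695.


psi = 2.1/(0.01821 + 0.09011·e^(−0.04·3.9)) − 14.695

7.3397 psi


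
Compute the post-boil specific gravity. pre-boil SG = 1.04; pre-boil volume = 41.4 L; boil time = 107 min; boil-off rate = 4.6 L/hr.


V_post = V_pre − rate·(t/60);  SG_post = 1 + (SG_pre−1)·V_pre/V_post
V_post = 41.4 − 4.6·(107/60) = 33.1967
SG_post = 1 + (1.04 − 1)·41.4/33.1967

1.0499


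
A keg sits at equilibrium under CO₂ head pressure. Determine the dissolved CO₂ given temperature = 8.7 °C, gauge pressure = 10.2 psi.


vols = (P + 14.695)·(0.01821 + 0.09011·e^(−0.04·T))
vols = (10.2 + 14.695)·(0.01821 + 0.09011·e^(−0.04·8.7))

2.0373 volumes


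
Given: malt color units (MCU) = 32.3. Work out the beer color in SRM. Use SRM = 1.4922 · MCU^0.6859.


SRM = 1.4922 · 32.3^0.6859

16.1804 SRM


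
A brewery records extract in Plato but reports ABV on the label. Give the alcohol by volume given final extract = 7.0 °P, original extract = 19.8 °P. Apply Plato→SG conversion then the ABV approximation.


SG = 259/(259 − P);  ABV = (OG − FG)·131.25
OG = 259/(259 − 19.8) = 1.0828
FG = 259/(259 − 7.0) = 1.0278
ABV = (1.0828 − 1.0278)·131.25

7.2185 % ABV


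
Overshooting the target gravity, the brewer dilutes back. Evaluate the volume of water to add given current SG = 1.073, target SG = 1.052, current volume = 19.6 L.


V_water = V·((SG_curr − 1)/(SG_target − 1) − 1)
V_water = 19.6·((1.073 − 1)/(1.052 − 1) − 1)

7.9154 L


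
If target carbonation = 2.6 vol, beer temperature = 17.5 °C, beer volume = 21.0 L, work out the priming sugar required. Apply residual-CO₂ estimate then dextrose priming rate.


residual = 14.695·(0.01821 + 0.09011·e^(−0.04·T));  sugar = (target − residual)·4.0·V
residual = 14.695·(0.01821 + 0.09011·e^(−0.04·17.5)) = 0.9252
sugar = (2.6 − 0.9252)·4.0·21.0

140.6868 g


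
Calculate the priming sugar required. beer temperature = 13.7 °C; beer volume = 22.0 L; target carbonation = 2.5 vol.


residual = 14.695·(0.01821 + 0.09011·e^(−0.04·T));  sugar = (target − residual)·4.0·V
residual = 14.695·(0.01821 + 0.09011·e^(−0.04·13.7)) = 1.0331
sugar = (2.5 − 1.0331)·4.0·22.0

129.0869 g


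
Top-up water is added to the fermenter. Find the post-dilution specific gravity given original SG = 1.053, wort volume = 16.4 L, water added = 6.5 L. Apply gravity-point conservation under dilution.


SG_new = 1 + (SG_old − 1)·V_old/(V_old + V_water)
pts = (1.053 − 1)·1000·16.4/(16.4 + 6.5) = 37.9563
SG_new = 1 + 37.9563/1000

1.0380


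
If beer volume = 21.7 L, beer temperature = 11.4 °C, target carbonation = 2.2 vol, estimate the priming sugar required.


residual = 14.695·(0.01821 + 0.09011·e^(−0.04·T));  sugar = (target − residual)·4.0·V
residual = 14.695·(0.01821 + 0.09011·e^(−0.04·11.4)) = 1.1069
sugar = (2.2 − 1.1069)·4.0·21.7

94.8836 g


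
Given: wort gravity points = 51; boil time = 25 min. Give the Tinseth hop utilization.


U = 1.65·0.000125^(GP/1000) · (1 − e^(−0.04·t))/4.15
bigness = 1.65·0.000125^(51/1000) = 1.0433
boil_factor = (1 − e^(−0.04·25))/4.15 = 0.1523
U = 1.0433 · 0.1523

0.1589


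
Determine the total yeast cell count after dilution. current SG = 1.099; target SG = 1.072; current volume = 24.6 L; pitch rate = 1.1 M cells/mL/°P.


V_w = V·((SG_c−1)/(SG_t−1)−1);  °P = 259 − 259/SG_t;  cells = rate·(V+V_w)·°P
V_w = 24.6·((1.099−1)/(1.072−1)−1) = 9.2250
V_final = 24.6 + 9.2250 = 33.8250
°P = 259 − 259/1.072 = 17.3955
cells = 1.1·33.8250·17.3955

647.2439 billion cells


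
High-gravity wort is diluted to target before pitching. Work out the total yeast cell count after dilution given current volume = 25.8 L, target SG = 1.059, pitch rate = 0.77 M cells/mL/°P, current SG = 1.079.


V_w = V·((SG_c−1)/(SG_t−1)−1);  °P = 259 − 259/SG_t;  cells = rate·(V+V_w)·°P
V_w = 25.8·((1.079−1)/(1.059−1)−1) = 8.7458
V_final = 25.8 + 8.7458 = 34.5458
°P = 259 − 259/1.059 = 14.4297
cells = 0.77·34.5458·14.4297

383.8321 billion cells


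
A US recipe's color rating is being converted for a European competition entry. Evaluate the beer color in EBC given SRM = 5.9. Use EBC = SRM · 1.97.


EBC = 5.9 · 1.97

11.6230 EBC


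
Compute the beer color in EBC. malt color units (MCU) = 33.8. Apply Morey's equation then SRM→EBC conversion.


SRM = 1.4922·MCU^0.6859;  EBC = SRM·1.97
SRM = 1.4922·33.8^0.6859 = 16.6921
EBC = 16.6921·1.97

32.8834 EBC


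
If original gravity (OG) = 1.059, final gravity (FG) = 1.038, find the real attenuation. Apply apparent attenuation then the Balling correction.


AA = (OG−FG)/(OG−1)·100;  RA = AA·0.8192
AA = (1.059 − 1.038)/(1.059 − 1)·100 = 35.5932
RA = 35.5932·0.8192

29.1580 %


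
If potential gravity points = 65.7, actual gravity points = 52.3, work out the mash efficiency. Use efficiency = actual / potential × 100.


efficiency = 52.3 / 65.7 × 100

79.6043 %


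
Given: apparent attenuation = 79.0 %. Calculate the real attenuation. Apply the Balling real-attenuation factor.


RA = AA · 0.8192
RA = 79.0 · 0.8192

64.7168 %


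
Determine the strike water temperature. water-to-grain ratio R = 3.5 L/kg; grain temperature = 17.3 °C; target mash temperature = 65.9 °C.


T_strike = (0.41/R)·(T_mash − T_grain) + T_mash
T_strike = (0.41/3.5)·(65.9 − 17.3) + 65.9

71.5931 °C


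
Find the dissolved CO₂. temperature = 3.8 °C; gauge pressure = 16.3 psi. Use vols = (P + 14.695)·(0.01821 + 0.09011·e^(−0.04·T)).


vols = (16.3 + 14.695)·(0.01821 + 0.09011·e^(−0.04·3.8))

2.9635 volumes


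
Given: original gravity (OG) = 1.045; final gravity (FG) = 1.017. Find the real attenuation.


AA = (OG−FG)/(OG−1)·100;  RA = AA·0.8192
AA = (1.045 − 1.017)/(1.045 − 1)·100 = 62.2222
RA = 62.2222·0.8192

50.9724 %


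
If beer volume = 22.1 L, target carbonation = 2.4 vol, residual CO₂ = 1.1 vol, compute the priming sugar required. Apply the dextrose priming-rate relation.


sugar = (target − residual)·4.0·V
sugar = (2.4 − 1.1)·4.0·22.1

114.9200 g


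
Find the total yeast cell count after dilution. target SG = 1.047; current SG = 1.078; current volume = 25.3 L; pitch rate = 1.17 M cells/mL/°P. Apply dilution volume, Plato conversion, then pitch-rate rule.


V_w = V·((SG_c−1)/(SG_t−1)−1);  °P = 259 − 259/SG_t;  cells = rate·(V+V_w)·°P
V_w = 25.3·((1.078−1)/(1.047−1)−1) = 16.6872
V_final = 25.3 + 16.6872 = 41.9872
°P = 259 − 259/1.047 = 11.6266
cells = 1.17·41.9872·11.6266

571.1551 billion cells


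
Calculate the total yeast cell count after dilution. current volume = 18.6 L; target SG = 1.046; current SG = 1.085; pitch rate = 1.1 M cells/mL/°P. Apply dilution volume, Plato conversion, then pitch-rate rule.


V_w = V·((SG_c−1)/(SG_t−1)−1);  °P = 259 − 259/SG_t;  cells = rate·(V+V_w)·°P
V_w = 18.6·((1.085−1)/(1.046−1)−1) = 15.7696
V_final = 18.6 + 15.7696 = 34.3696
°P = 259 − 259/1.046 = 11.3901
cells = 1.1·34.3696·11.3901

430.6185 billion cells


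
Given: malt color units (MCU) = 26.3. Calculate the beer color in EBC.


SRM = 1.4922·MCU^0.6859;  EBC = SRM·1.97
SRM = 1.4922·26.3^0.6859 = 14.0532
EBC = 14.0532·1.97

27.6848 EBC


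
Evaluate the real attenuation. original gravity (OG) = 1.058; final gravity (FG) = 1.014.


AA = (OG−FG)/(OG−1)·100;  RA = AA·0.8192
AA = (1.058 − 1.014)/(1.058 − 1)·100 = 75.8621
RA = 75.8621·0.8192

62.1462 %


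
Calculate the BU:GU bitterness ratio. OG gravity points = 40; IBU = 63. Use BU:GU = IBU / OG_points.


BU:GU = 63 / 40

1.5750


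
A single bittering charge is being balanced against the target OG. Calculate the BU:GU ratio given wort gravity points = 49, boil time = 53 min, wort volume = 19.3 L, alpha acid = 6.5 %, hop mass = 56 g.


U = 1.65·0.000125^(GP/1000)·(1−e^(−0.04t))/4.15;  IBU = (α/100)·m·U·1000/V;  BU:GU = IBU/GP
U = 1.65·0.000125^(49/1000)·(1−e^(−0.04·53))/4.15 = 0.2252
IBU = (6.5/100)·56·0.2252·1000/19.3 = 42.4811
BU:GU = 42.4811/49

0.8670


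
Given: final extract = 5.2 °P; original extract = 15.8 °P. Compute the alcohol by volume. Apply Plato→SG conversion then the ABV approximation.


SG = 259/(259 − P);  ABV = (OG − FG)·131.25
OG = 259/(259 − 15.8) = 1.0650
FG = 259/(259 − 5.2) = 1.0205
ABV = (1.0650 − 1.0205)·131.25

5.8378 % ABV


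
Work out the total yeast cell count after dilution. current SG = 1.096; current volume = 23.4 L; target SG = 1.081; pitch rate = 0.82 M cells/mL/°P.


V_w = V·((SG_c−1)/(SG_t−1)−1);  °P = 259 − 259/SG_t;  cells = rate·(V+V_w)·°P
V_w = 23.4·((1.096−1)/(1.081−1)−1) = 4.3333
V_final = 23.4 + 4.3333 = 27.7333
°P = 259 − 259/1.081 = 19.4070
cells = 0.82·27.7333·19.4070

441.3418 billion cells


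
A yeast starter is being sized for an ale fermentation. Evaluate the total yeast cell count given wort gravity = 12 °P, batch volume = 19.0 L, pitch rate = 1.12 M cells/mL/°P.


cells (billions) = rate · V_L · °P
cells = 1.12 · 19.0 · 12

255.3600 billion cells


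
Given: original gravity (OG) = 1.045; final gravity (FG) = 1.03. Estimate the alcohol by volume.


ABV = (OG − FG) · 131.25
ABV = (1.045 − 1.03) · 131.25

1.9687 % ABV


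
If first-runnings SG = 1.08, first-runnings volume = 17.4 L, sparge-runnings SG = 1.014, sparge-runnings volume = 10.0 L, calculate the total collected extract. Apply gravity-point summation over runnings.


total = Σ (SG_i − 1)·1000·V_i
first = (1.08 − 1)·1000·17.4 = 1392.0000
sparge = (1.014 − 1)·1000·10.0 = 140.0000
total = 1392.0000 + 140.0000

1532.0000 gravity·L


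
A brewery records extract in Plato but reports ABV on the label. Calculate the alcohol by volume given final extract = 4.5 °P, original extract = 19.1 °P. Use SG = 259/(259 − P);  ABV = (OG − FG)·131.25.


OG = 259/(259 − 19.1) = 1.0796
FG = 259/(259 − 4.5) = 1.0177
ABV = (1.0796 − 1.0177)·131.25

8.1289 % ABV


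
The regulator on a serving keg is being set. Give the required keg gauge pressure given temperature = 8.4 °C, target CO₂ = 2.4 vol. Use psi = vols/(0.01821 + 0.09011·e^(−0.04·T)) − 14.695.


psi = 2.4/(0.01821 + 0.09011·e^(−0.04·8.4)) − 14.695

14.3590 psi


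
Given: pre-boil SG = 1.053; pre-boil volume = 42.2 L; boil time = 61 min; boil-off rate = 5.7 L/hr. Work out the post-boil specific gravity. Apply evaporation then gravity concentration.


V_post = V_pre − rate·(t/60);  SG_post = 1 + (SG_pre−1)·V_pre/V_post
V_post = 42.2 − 5.7·(61/60) = 36.4050
SG_post = 1 + (1.053 − 1)·42.2/36.4050

1.0614


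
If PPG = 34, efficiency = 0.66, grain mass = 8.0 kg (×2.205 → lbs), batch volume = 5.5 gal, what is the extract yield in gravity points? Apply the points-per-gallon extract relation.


points = lbs × PPG × eff / vol
lbs = 8.0 × 2.205 = 17.6400
points = 17.6400 × 34 × 0.66 / 5.5

71.9712 points


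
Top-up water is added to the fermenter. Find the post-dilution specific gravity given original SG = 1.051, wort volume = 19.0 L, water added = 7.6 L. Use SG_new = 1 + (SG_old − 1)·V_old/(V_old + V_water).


pts = (1.051 − 1)·1000·19.0/(19.0 + 7.6) = 36.4286
SG_new = 1 + 36.4286/1000

1.0364


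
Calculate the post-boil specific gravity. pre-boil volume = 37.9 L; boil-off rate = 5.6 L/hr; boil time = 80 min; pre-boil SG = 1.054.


V_post = V_pre − rate·(t/60);  SG_post = 1 + (SG_pre−1)·V_pre/V_post
V_post = 37.9 − 5.6·(80/60) = 30.4333
SG_post = 1 + (1.054 − 1)·37.9/30.4333

1.0672


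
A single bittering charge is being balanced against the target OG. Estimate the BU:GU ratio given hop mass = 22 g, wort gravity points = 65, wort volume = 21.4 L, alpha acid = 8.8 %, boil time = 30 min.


U = 1.65·0.000125^(GP/1000)·(1−e^(−0.04t))/4.15;  IBU = (α/100)·m·U·1000/V;  BU:GU = IBU/GP
U = 1.65·0.000125^(65/1000)·(1−e^(−0.04·30))/4.15 = 0.1549
IBU = (8.8/100)·22·0.1549·1000/21.4 = 14.0147
BU:GU = 14.0147/65

0.2156


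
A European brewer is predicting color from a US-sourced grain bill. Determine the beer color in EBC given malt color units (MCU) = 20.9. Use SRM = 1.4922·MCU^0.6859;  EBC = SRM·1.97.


SRM = 1.4922·20.9^0.6859 = 12.0037
EBC = 12.0037·1.97

23.6473 EBC
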